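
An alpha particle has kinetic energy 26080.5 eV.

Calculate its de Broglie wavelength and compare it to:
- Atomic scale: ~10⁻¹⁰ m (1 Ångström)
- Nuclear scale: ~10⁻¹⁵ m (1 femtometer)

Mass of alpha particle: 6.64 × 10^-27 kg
λ = 8.89 × 10^-14 m, which is between nuclear and atomic scales.

Using λ = h/√(2mKE):

KE = 26080.5 eV = 4.179 × 10^-15 J

λ = h/√(2mKE)
λ = (6.626 × 10^-34 J·s) / √(2 × 6.64 × 10^-27 kg × 4.179 × 10^-15 J)
λ = 8.89 × 10^-14 m

Comparison:
- Atomic scale (10⁻¹⁰ m): λ is 0.00089× this size
- Nuclear scale (10⁻¹⁵ m): λ is 89× this size

The wavelength is between nuclear and atomic scales.

This wavelength is appropriate for probing atomic structure but too large for nuclear physics experiments.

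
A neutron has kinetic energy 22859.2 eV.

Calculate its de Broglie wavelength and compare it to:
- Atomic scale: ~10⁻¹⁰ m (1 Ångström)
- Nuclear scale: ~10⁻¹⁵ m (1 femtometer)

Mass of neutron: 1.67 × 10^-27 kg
λ = 1.89 × 10^-13 m, which is between nuclear and atomic scales.

Using λ = h/√(2mKE):

KE = 22859.2 eV = 3.662 × 10^-15 J

λ = h/√(2mKE)
λ = (6.626 × 10^-34 J·s) / √(2 × 1.67 × 10^-27 kg × 3.662 × 10^-15 J)
λ = 1.89 × 10^-13 m

Comparison:
- Atomic scale (10⁻¹⁰ m): λ is 0.0019× this size
- Nuclear scale (10⁻¹⁵ m): λ is 1.9e+02× this size

The wavelength is between nuclear and atomic scales.

This wavelength is appropriate for probing atomic structure but too large for nuclear physics experiments.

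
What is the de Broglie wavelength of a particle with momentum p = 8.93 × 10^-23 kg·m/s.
7.42 × 10^-12 m

Using the de Broglie relation λ = h/p:

λ = h/p
λ = (6.626 × 10^-34 J·s) / (8.93 × 10^-23 kg·m/s)
λ = 7.42 × 10^-12 m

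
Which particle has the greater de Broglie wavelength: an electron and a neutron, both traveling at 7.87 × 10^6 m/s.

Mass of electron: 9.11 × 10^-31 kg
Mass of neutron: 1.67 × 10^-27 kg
The electron has the longer wavelength.

Using λ = h/(mv), since both particles have the same velocity, the wavelength depends only on mass.

For electron: λ₁ = h/(m₁v) = 9.24 × 10^-11 m
For neutron: λ₂ = h/(m₂v) = 5.04 × 10^-14 m

Since λ ∝ 1/m at constant velocity, the lighter particle has the longer wavelength.

The electron has the longer de Broglie wavelength.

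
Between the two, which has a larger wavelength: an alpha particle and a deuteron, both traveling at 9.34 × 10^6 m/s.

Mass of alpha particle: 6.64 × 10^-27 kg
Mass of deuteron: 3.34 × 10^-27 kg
The deuteron has the longer wavelength.

Using λ = h/(mv), since both particles have the same velocity, the wavelength depends only on mass.

For alpha particle: λ₁ = h/(m₁v) = 1.07 × 10^-14 m
For deuteron: λ₂ = h/(m₂v) = 2.12 × 10^-14 m

Since λ ∝ 1/m at constant velocity, the lighter particle has the longer wavelength.

The deuteron has the longer de Broglie wavelength.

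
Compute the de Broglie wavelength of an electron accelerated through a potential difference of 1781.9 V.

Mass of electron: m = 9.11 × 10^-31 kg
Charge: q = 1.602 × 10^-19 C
2.91 × 10^-11 m

When a particle is accelerated through voltage V, it gains kinetic energy KE = qV.

The de Broglie wavelength is then λ = h/√(2mqV):

λ = h/√(2mqV)
λ = (6.626 × 10^-34 J·s) / √(2 × 9.11 × 10^-31 kg × 1.602 × 10^-19 C × 1781.9 V)
λ = 2.91 × 10^-11 m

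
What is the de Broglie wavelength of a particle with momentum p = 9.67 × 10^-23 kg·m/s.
6.85 × 10^-12 m

Using the de Broglie relation λ = h/p:

λ = h/p
λ = (6.626 × 10^-34 J·s) / (9.67 × 10^-23 kg·m/s)
λ = 6.85 × 10^-12 m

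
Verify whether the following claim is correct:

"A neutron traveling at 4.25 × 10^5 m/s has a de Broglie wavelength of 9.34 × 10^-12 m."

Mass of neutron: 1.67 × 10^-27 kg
False

The claim is incorrect.

Using λ = h/(mv):
λ = (6.626 × 10^-34 J·s) / (1.67 × 10^-27 kg × 4.25 × 10^5 m/s)
λ = 9.34 × 10^-13 m

The actual wavelength differs from the claimed 9.34 × 10^-12 m.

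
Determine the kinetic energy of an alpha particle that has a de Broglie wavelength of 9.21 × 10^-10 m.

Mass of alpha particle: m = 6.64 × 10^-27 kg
3.90 × 10^-23 J (or 2.43 × 10^-4 eV)

From λ = h/√(2mKE), we solve for KE:

λ² = h²/(2mKE)
KE = h²/(2mλ²)
KE = (6.626 × 10^-34 J·s)² / (2 × 6.64 × 10^-27 kg × (9.21 × 10^-10 m)²)
KE = 3.90 × 10^-23 J
KE = 2.43 × 10^-4 eV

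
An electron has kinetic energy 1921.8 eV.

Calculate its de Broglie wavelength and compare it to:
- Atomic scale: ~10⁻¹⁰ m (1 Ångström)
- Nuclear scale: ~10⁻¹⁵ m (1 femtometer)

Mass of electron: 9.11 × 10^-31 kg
λ = 2.80 × 10^-11 m, which is between nuclear and atomic scales.

Using λ = h/√(2mKE):

KE = 1921.8 eV = 3.079 × 10^-16 J

λ = h/√(2mKE)
λ = (6.626 × 10^-34 J·s) / √(2 × 9.11 × 10^-31 kg × 3.079 × 10^-16 J)
λ = 2.80 × 10^-11 m

Comparison:
- Atomic scale (10⁻¹⁰ m): λ is 0.28× this size
- Nuclear scale (10⁻¹⁵ m): λ is 2.8e+04× this size

The wavelength is between nuclear and atomic scales.

This wavelength is appropriate for probing atomic structure but too large for nuclear physics experiments.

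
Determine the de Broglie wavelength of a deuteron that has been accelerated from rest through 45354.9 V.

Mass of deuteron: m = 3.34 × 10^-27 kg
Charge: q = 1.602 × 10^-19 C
9.51 × 10^-14 m

When a particle is accelerated through voltage V, it gains kinetic energy KE = qV.

The de Broglie wavelength is then λ = h/√(2mqV):

λ = h/√(2mqV)
λ = (6.626 × 10^-34 J·s) / √(2 × 3.34 × 10^-27 kg × 1.602 × 10^-19 C × 45354.9 V)
λ = 9.51 × 10^-14 m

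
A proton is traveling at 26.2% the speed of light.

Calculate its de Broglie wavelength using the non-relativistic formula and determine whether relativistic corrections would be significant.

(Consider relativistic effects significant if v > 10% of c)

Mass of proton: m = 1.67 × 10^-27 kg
Yes, relativistic corrections are needed.

Using the non-relativistic de Broglie formula λ = h/(mv):

v = 26.2% × c = 7.855 × 10^7 m/s

λ = h/(mv)
λ = (6.626 × 10^-34 J·s) / (1.67 × 10^-27 kg × 7.855 × 10^7 m/s)
λ = 5.05 × 10^-15 m

Since v = 26.2% of c > 10% of c, relativistic corrections ARE significant and the actual wavelength would differ from this non-relativistic estimate.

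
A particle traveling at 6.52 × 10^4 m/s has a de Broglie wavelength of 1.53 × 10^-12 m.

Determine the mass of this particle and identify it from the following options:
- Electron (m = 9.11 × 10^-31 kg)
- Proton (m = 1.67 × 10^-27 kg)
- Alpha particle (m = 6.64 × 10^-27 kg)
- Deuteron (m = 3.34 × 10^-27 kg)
The particle is an alpha particle.

From λ = h/(mv), solve for mass:

m = h/(λv)
m = (6.626 × 10^-34 J·s) / (1.53 × 10^-12 m × 6.52 × 10^4 m/s)
m = 6.64 × 10^-27 kg

Comparing with the listed masses, this is closest to an alpha particle.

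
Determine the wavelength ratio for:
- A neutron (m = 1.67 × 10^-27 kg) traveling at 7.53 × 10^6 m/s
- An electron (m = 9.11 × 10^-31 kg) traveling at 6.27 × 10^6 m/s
λ₁/λ₂ = 4.54 × 10^-4

Using λ = h/(mv):

λ₁ = h/(m₁v₁) = 5.27 × 10^-14 m
λ₂ = h/(m₂v₂) = 1.16 × 10^-10 m

Ratio λ₁/λ₂ = (m₂v₂)/(m₁v₁)
         = (9.11 × 10^-31 kg × 6.27 × 10^6 m/s) / (1.67 × 10^-27 kg × 7.53 × 10^6 m/s)
         = 4.54 × 10^-4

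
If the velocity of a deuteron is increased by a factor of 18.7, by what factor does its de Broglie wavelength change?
The wavelength decreases by a factor of 18.7.

From λ = h/(mv), the wavelength is inversely proportional to velocity:

λ ∝ 1/v

If v → 18.7v, then λ → λ/18.7

When velocity is increased by a factor of 18.7, the wavelength decreases by a factor of 18.7.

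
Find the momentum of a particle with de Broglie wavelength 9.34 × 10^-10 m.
7.09 × 10^-25 kg·m/s

From the de Broglie relation λ = h/p, we solve for p:

p = h/λ
p = (6.626 × 10^-34 J·s) / (9.34 × 10^-10 m)
p = 7.09 × 10^-25 kg·m/s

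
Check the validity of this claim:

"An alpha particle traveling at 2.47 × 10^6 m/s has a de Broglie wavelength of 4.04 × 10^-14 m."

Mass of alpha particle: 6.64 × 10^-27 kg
True

The claim is correct.

Using λ = h/(mv):
λ = (6.626 × 10^-34 J·s) / (6.64 × 10^-27 kg × 2.47 × 10^6 m/s)
λ = 4.04 × 10^-14 m

This matches the claimed value.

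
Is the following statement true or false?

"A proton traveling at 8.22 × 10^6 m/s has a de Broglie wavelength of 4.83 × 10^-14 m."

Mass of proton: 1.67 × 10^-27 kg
True

The claim is correct.

Using λ = h/(mv):
λ = (6.626 × 10^-34 J·s) / (1.67 × 10^-27 kg × 8.22 × 10^6 m/s)
λ = 4.83 × 10^-14 m

This matches the claimed value.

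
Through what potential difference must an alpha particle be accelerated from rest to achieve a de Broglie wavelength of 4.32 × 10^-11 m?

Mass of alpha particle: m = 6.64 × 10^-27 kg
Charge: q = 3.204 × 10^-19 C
5.53 × 10^-2 V

From λ = h/√(2mqV), we solve for V:

λ² = h²/(2mqV)
V = h²/(2mqλ²)
V = (6.626 × 10^-34 J·s)² / (2 × 6.64 × 10^-27 kg × 3.204 × 10^-19 C × (4.32 × 10^-11 m)²)
V = 5.53 × 10^-2 V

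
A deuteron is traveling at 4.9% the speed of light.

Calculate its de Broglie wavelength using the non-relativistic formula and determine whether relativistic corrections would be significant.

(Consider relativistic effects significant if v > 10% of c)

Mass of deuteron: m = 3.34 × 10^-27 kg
No, relativistic corrections are not needed.

Using the non-relativistic de Broglie formula λ = h/(mv):

v = 4.9% × c = 1.469 × 10^7 m/s

λ = h/(mv)
λ = (6.626 × 10^-34 J·s) / (3.34 × 10^-27 kg × 1.469 × 10^7 m/s)
λ = 1.35 × 10^-14 m

Since v = 4.9% of c < 10% of c, relativistic corrections are NOT significant and this non-relativistic result is a good approximation.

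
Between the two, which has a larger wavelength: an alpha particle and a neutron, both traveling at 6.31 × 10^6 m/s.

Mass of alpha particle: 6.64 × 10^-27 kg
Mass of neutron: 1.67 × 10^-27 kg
The neutron has the longer wavelength.

Using λ = h/(mv), since both particles have the same velocity, the wavelength depends only on mass.

For alpha particle: λ₁ = h/(m₁v) = 1.58 × 10^-14 m
For neutron: λ₂ = h/(m₂v) = 6.29 × 10^-14 m

Since λ ∝ 1/m at constant velocity, the lighter particle has the longer wavelength.

The neutron has the longer de Broglie wavelength.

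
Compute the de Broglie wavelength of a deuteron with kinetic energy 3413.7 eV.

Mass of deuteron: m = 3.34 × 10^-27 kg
3.47 × 10^-13 m

Using λ = h/√(2mKE):

First convert KE to Joules: KE = 3413.7 eV = 5.469 × 10^-16 J

λ = h/√(2mKE)
λ = (6.626 × 10^-34 J·s) / √(2 × 3.34 × 10^-27 kg × 5.469 × 10^-16 J)
λ = 3.47 × 10^-13 m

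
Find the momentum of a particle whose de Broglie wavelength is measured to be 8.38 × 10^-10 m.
7.91 × 10^-25 kg·m/s

From the de Broglie relation λ = h/p, we solve for p:

p = h/λ
p = (6.626 × 10^-34 J·s) / (8.38 × 10^-10 m)
p = 7.91 × 10^-25 kg·m/s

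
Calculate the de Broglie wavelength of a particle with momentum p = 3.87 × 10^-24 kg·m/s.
1.71 × 10^-10 m

Using the de Broglie relation λ = h/p:

λ = h/p
λ = (6.626 × 10^-34 J·s) / (3.87 × 10^-24 kg·m/s)
λ = 1.71 × 10^-10 m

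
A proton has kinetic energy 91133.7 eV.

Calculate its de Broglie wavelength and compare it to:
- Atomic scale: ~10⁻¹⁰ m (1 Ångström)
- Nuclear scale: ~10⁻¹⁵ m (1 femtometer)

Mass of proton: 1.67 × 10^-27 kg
λ = 9.49 × 10^-14 m, which is between nuclear and atomic scales.

Using λ = h/√(2mKE):

KE = 91133.7 eV = 1.460 × 10^-14 J

λ = h/√(2mKE)
λ = (6.626 × 10^-34 J·s) / √(2 × 1.67 × 10^-27 kg × 1.460 × 10^-14 J)
λ = 9.49 × 10^-14 m

Comparison:
- Atomic scale (10⁻¹⁰ m): λ is 0.00095× this size
- Nuclear scale (10⁻¹⁵ m): λ is 95× this size

The wavelength is between nuclear and atomic scales.

This wavelength is appropriate for probing atomic structure but too large for nuclear physics experiments.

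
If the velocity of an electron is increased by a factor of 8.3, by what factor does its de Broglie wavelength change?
The wavelength decreases by a factor of 8.3.

From λ = h/(mv), the wavelength is inversely proportional to velocity:

λ ∝ 1/v

If v → 8.3v, then λ → λ/8.3

When velocity is increased by a factor of 8.3, the wavelength decreases by a factor of 8.3.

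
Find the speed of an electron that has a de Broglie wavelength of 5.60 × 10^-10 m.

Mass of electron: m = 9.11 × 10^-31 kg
1.30 × 10^6 m/s

From the de Broglie relation λ = h/(mv), we solve for v:

v = h/(mλ)
v = (6.626 × 10^-34 J·s) / (9.11 × 10^-31 kg × 5.60 × 10^-10 m)
v = 1.30 × 10^6 m/s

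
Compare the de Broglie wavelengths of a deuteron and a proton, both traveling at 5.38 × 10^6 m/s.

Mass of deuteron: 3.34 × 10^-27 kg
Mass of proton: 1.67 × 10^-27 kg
The proton has the longer wavelength.

Using λ = h/(mv), since both particles have the same velocity, the wavelength depends only on mass.

For deuteron: λ₁ = h/(m₁v) = 3.69 × 10^-14 m
For proton: λ₂ = h/(m₂v) = 7.37 × 10^-14 m

Since λ ∝ 1/m at constant velocity, the lighter particle has the longer wavelength.

The proton has the longer de Broglie wavelength.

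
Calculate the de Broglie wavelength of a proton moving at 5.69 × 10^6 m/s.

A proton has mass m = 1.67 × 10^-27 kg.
6.97 × 10^-14 m

Using the de Broglie relation λ = h/(mv):

λ = h/(mv)
λ = (6.626 × 10^-34 J·s) / (1.67 × 10^-27 kg × 5.69 × 10^6 m/s)
λ = 6.97 × 10^-14 m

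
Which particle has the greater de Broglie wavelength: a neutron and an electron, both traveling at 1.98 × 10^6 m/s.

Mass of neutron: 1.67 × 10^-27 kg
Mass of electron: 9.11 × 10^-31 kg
The electron has the longer wavelength.

Using λ = h/(mv), since both particles have the same velocity, the wavelength depends only on mass.

For neutron: λ₁ = h/(m₁v) = 2.00 × 10^-13 m
For electron: λ₂ = h/(m₂v) = 3.67 × 10^-10 m

Since λ ∝ 1/m at constant velocity, the lighter particle has the longer wavelength.

The electron has the longer de Broglie wavelength.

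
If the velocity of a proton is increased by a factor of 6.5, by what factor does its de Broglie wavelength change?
The wavelength decreases by a factor of 6.5.

From λ = h/(mv), the wavelength is inversely proportional to velocity:

λ ∝ 1/v

If v → 6.5v, then λ → λ/6.5

When velocity is increased by a factor of 6.5, the wavelength decreases by a factor of 6.5.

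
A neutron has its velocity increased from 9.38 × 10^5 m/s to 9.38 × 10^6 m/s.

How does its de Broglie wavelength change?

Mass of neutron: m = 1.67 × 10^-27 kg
The wavelength decreases by a factor of 10.

Using λ = h/(mv):

Initial wavelength: λ₁ = h/(mv₁) = 4.23 × 10^-13 m
Final wavelength: λ₂ = h/(mv₂) = 4.23 × 10^-14 m

Since λ ∝ 1/v, when velocity increases by a factor of 10, the wavelength decreases by a factor of 10.

λ₂/λ₁ = v₁/v₂ = 1/10

The wavelength decreases by a factor of 10.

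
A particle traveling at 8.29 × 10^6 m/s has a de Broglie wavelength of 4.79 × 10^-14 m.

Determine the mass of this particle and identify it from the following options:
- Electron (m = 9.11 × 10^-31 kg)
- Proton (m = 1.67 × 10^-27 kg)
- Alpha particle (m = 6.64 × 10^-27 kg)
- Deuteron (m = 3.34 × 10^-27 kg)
The particle is a proton.

From λ = h/(mv), solve for mass:

m = h/(λv)
m = (6.626 × 10^-34 J·s) / (4.79 × 10^-14 m × 8.29 × 10^6 m/s)
m = 1.67 × 10^-27 kg

Comparing with the listed masses, this is closest to a proton.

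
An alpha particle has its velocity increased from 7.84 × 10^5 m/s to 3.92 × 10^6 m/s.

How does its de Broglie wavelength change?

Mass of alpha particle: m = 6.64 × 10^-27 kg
The wavelength decreases by a factor of 5.

Using λ = h/(mv):

Initial wavelength: λ₁ = h/(mv₁) = 1.27 × 10^-13 m
Final wavelength: λ₂ = h/(mv₂) = 2.55 × 10^-14 m

Since λ ∝ 1/v, when velocity increases by a factor of 5, the wavelength decreases by a factor of 5.

λ₂/λ₁ = v₁/v₂ = 1/5

The wavelength decreases by a factor of 5.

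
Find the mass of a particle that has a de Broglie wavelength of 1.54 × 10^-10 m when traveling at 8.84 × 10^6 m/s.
4.87 × 10^-31 kg

From the de Broglie relation λ = h/(mv), we solve for m:

m = h/(λv)
m = (6.626 × 10^-34 J·s) / (1.54 × 10^-10 m × 8.84 × 10^6 m/s)
m = 4.87 × 10^-31 kg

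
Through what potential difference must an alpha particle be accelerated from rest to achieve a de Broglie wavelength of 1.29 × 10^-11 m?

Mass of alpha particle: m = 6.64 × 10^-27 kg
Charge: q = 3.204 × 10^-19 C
6.20 × 10^-1 V

From λ = h/√(2mqV), we solve for V:

λ² = h²/(2mqV)
V = h²/(2mqλ²)
V = (6.626 × 10^-34 J·s)² / (2 × 6.64 × 10^-27 kg × 3.204 × 10^-19 C × (1.29 × 10^-11 m)²)
V = 6.20 × 10^-1 V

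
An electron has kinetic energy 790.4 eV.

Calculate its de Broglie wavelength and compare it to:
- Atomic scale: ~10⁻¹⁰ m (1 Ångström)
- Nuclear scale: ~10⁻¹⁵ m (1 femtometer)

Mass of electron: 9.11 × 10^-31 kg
λ = 4.36 × 10^-11 m, which is between nuclear and atomic scales.

Using λ = h/√(2mKE):

KE = 790.4 eV = 1.266 × 10^-16 J

λ = h/√(2mKE)
λ = (6.626 × 10^-34 J·s) / √(2 × 9.11 × 10^-31 kg × 1.266 × 10^-16 J)
λ = 4.36 × 10^-11 m

Comparison:
- Atomic scale (10⁻¹⁰ m): λ is 0.44× this size
- Nuclear scale (10⁻¹⁵ m): λ is 4.4e+04× this size

The wavelength is between nuclear and atomic scales.

This wavelength is appropriate for probing atomic structure but too large for nuclear physics experiments.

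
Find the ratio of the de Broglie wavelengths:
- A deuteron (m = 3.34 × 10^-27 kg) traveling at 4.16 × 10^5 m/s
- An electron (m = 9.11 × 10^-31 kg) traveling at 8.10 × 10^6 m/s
λ₁/λ₂ = 5.31 × 10^-3

Using λ = h/(mv):

λ₁ = h/(m₁v₁) = 4.77 × 10^-13 m
λ₂ = h/(m₂v₂) = 8.98 × 10^-11 m

Ratio λ₁/λ₂ = (m₂v₂)/(m₁v₁)
         = (9.11 × 10^-31 kg × 8.10 × 10^6 m/s) / (3.34 × 10^-27 kg × 4.16 × 10^5 m/s)
         = 5.31 × 10^-3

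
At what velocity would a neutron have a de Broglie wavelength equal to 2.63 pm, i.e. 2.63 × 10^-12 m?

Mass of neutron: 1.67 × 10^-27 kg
1.51 × 10^5 m/s

From λ = h/(mv), solve for v:

v = h/(mλ)
v = (6.626 × 10^-34 J·s) / (1.67 × 10^-27 kg × 2.63 × 10^-12 m)
v = 1.51 × 10^5 m/s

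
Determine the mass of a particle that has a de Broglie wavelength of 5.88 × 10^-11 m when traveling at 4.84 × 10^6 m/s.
2.33 × 10^-30 kg

From the de Broglie relation λ = h/(mv), we solve for m:

m = h/(λv)
m = (6.626 × 10^-34 J·s) / (5.88 × 10^-11 m × 4.84 × 10^6 m/s)
m = 2.33 × 10^-30 kg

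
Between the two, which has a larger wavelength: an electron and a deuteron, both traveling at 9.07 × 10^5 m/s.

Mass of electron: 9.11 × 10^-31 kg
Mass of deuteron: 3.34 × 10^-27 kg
The electron has the longer wavelength.

Using λ = h/(mv), since both particles have the same velocity, the wavelength depends only on mass.

For electron: λ₁ = h/(m₁v) = 8.02 × 10^-10 m
For deuteron: λ₂ = h/(m₂v) = 2.19 × 10^-13 m

Since λ ∝ 1/m at constant velocity, the lighter particle has the longer wavelength.

The electron has the longer de Broglie wavelength.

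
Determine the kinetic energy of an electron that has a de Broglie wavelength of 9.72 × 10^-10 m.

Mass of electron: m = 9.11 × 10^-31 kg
2.55 × 10^-19 J (or 1.59 eV)

From λ = h/√(2mKE), we solve for KE:

λ² = h²/(2mKE)
KE = h²/(2mλ²)
KE = (6.626 × 10^-34 J·s)² / (2 × 9.11 × 10^-31 kg × (9.72 × 10^-10 m)²)
KE = 2.55 × 10^-19 J
KE = 1.59 eV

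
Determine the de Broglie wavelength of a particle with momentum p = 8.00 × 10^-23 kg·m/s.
8.28 × 10^-12 m

Using the de Broglie relation λ = h/p:

λ = h/p
λ = (6.626 × 10^-34 J·s) / (8.00 × 10^-23 kg·m/s)
λ = 8.28 × 10^-12 m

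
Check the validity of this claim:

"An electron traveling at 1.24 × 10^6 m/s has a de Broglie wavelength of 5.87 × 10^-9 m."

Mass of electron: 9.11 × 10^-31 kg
False

The claim is incorrect.

Using λ = h/(mv):
λ = (6.626 × 10^-34 J·s) / (9.11 × 10^-31 kg × 1.24 × 10^6 m/s)
λ = 5.87 × 10^-10 m

The actual wavelength differs from the claimed 5.87 × 10^-9 m.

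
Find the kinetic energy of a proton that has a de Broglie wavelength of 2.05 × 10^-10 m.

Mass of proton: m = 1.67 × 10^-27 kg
3.13 × 10^-21 J (or 0.0195 eV)

From λ = h/√(2mKE), we solve for KE:

λ² = h²/(2mKE)
KE = h²/(2mλ²)
KE = (6.626 × 10^-34 J·s)² / (2 × 1.67 × 10^-27 kg × (2.05 × 10^-10 m)²)
KE = 3.13 × 10^-21 J
KE = 0.0195 eV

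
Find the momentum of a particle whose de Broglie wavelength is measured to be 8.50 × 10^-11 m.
7.80 × 10^-24 kg·m/s

From the de Broglie relation λ = h/p, we solve for p:

p = h/λ
p = (6.626 × 10^-34 J·s) / (8.50 × 10^-11 m)
p = 7.80 × 10^-24 kg·m/s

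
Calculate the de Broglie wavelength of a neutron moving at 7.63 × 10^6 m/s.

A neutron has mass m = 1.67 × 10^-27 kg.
5.20 × 10^-14 m

Using the de Broglie relation λ = h/(mv):

λ = h/(mv)
λ = (6.626 × 10^-34 J·s) / (1.67 × 10^-27 kg × 7.63 × 10^6 m/s)
λ = 5.20 × 10^-14 m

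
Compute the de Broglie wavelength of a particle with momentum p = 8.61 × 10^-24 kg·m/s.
7.70 × 10^-11 m

Using the de Broglie relation λ = h/p:

λ = h/p
λ = (6.626 × 10^-34 J·s) / (8.61 × 10^-24 kg·m/s)
λ = 7.70 × 10^-11 m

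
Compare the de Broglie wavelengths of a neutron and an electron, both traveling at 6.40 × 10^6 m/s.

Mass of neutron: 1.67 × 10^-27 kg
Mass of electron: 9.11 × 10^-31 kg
The electron has the longer wavelength.

Using λ = h/(mv), since both particles have the same velocity, the wavelength depends only on mass.

For neutron: λ₁ = h/(m₁v) = 6.20 × 10^-14 m
For electron: λ₂ = h/(m₂v) = 1.14 × 10^-10 m

Since λ ∝ 1/m at constant velocity, the lighter particle has the longer wavelength.

The electron has the longer de Broglie wavelength.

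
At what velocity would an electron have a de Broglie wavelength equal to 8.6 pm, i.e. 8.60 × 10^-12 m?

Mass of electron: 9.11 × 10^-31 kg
8.46 × 10^7 m/s

From λ = h/(mv), solve for v:

v = h/(mλ)
v = (6.626 × 10^-34 J·s) / (9.11 × 10^-31 kg × 8.60 × 10^-12 m)
v = 8.46 × 10^7 m/s

Note: This velocity is 28.2% of the speed of light, so relativistic corrections would be needed for a more accurate calculation.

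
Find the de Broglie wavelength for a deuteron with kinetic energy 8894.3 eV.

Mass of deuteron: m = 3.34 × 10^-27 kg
2.15 × 10^-13 m

Using λ = h/√(2mKE):

First convert KE to Joules: KE = 8894.3 eV = 1.425 × 10^-15 J

λ = h/√(2mKE)
λ = (6.626 × 10^-34 J·s) / √(2 × 3.34 × 10^-27 kg × 1.425 × 10^-15 J)
λ = 2.15 × 10^-13 m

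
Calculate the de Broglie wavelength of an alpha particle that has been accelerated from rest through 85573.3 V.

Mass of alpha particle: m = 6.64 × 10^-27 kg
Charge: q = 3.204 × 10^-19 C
3.47 × 10^-14 m

When a particle is accelerated through voltage V, it gains kinetic energy KE = qV.

The de Broglie wavelength is then λ = h/√(2mqV):

λ = h/√(2mqV)
λ = (6.626 × 10^-34 J·s) / √(2 × 6.64 × 10^-27 kg × 3.204 × 10^-19 C × 85573.3 V)
λ = 3.47 × 10^-14 m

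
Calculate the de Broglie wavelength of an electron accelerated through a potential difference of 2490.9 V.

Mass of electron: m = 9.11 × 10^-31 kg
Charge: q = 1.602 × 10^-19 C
2.46 × 10^-11 m

When a particle is accelerated through voltage V, it gains kinetic energy KE = qV.

The de Broglie wavelength is then λ = h/√(2mqV):

λ = h/√(2mqV)
λ = (6.626 × 10^-34 J·s) / √(2 × 9.11 × 10^-31 kg × 1.602 × 10^-19 C × 2490.9 V)
λ = 2.46 × 10^-11 m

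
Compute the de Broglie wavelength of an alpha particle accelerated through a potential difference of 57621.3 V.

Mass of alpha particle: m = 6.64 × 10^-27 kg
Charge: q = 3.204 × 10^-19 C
4.23 × 10^-14 m

When a particle is accelerated through voltage V, it gains kinetic energy KE = qV.

The de Broglie wavelength is then λ = h/√(2mqV):

λ = h/√(2mqV)
λ = (6.626 × 10^-34 J·s) / √(2 × 6.64 × 10^-27 kg × 3.204 × 10^-19 C × 57621.3 V)
λ = 4.23 × 10^-14 m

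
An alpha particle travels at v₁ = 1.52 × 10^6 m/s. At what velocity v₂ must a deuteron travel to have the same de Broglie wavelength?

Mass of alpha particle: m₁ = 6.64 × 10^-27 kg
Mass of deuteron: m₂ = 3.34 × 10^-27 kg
v₂ = 3.02 × 10^6 m/s

For equal de Broglie wavelengths: λ₁ = λ₂

h/(m₁v₁) = h/(m₂v₂)
m₁v₁ = m₂v₂
v₂ = v₁ · (m₁/m₂)

v₂ = 1.52 × 10^6 m/s × (6.64 × 10^-27 kg / 3.34 × 10^-27 kg)
v₂ = 3.02 × 10^6 m/s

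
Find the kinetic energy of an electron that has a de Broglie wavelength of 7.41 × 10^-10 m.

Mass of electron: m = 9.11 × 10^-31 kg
4.39 × 10^-19 J (or 2.74 eV)

From λ = h/√(2mKE), we solve for KE:

λ² = h²/(2mKE)
KE = h²/(2mλ²)
KE = (6.626 × 10^-34 J·s)² / (2 × 9.11 × 10^-31 kg × (7.41 × 10^-10 m)²)
KE = 4.39 × 10^-19 J
KE = 2.74 eV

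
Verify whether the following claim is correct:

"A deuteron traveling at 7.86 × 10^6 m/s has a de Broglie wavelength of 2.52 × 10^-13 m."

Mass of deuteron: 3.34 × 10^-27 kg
False

The claim is incorrect.

Using λ = h/(mv):
λ = (6.626 × 10^-34 J·s) / (3.34 × 10^-27 kg × 7.86 × 10^6 m/s)
λ = 2.52 × 10^-14 m

The actual wavelength differs from the claimed 2.52 × 10^-13 m.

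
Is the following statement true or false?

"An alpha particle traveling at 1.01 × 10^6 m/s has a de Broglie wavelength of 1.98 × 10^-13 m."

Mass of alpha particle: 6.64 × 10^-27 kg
False

The claim is incorrect.

Using λ = h/(mv):
λ = (6.626 × 10^-34 J·s) / (6.64 × 10^-27 kg × 1.01 × 10^6 m/s)
λ = 9.88 × 10^-14 m

The actual wavelength differs from the claimed 1.98 × 10^-13 m.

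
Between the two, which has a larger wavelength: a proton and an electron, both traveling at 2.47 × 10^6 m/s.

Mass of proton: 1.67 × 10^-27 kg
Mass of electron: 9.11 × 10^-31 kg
The electron has the longer wavelength.

Using λ = h/(mv), since both particles have the same velocity, the wavelength depends only on mass.

For proton: λ₁ = h/(m₁v) = 1.61 × 10^-13 m
For electron: λ₂ = h/(m₂v) = 2.94 × 10^-10 m

Since λ ∝ 1/m at constant velocity, the lighter particle has the longer wavelength.

The electron has the longer de Broglie wavelength.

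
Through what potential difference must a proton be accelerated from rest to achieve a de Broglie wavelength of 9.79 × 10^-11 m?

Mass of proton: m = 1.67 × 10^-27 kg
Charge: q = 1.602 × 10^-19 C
8.56 × 10^-2 V

From λ = h/√(2mqV), we solve for V:

λ² = h²/(2mqV)
V = h²/(2mqλ²)
V = (6.626 × 10^-34 J·s)² / (2 × 1.67 × 10^-27 kg × 1.602 × 10^-19 C × (9.79 × 10^-11 m)²)
V = 8.56 × 10^-2 V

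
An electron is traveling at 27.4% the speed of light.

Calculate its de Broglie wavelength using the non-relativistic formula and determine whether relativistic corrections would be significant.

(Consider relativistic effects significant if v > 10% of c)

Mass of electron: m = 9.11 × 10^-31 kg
Yes, relativistic corrections are needed.

Using the non-relativistic de Broglie formula λ = h/(mv):

v = 27.4% × c = 8.214 × 10^7 m/s

λ = h/(mv)
λ = (6.626 × 10^-34 J·s) / (9.11 × 10^-31 kg × 8.214 × 10^7 m/s)
λ = 8.85 × 10^-12 m

Since v = 27.4% of c > 10% of c, relativistic corrections ARE significant and the actual wavelength would differ from this non-relativistic estimate.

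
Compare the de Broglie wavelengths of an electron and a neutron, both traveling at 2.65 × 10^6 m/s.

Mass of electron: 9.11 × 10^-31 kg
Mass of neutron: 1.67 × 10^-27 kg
The electron has the longer wavelength.

Using λ = h/(mv), since both particles have the same velocity, the wavelength depends only on mass.

For electron: λ₁ = h/(m₁v) = 2.74 × 10^-10 m
For neutron: λ₂ = h/(m₂v) = 1.50 × 10^-13 m

Since λ ∝ 1/m at constant velocity, the lighter particle has the longer wavelength.

The electron has the longer de Broglie wavelength.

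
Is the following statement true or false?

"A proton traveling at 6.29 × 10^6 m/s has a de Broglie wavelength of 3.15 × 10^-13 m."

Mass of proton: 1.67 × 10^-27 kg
False

The claim is incorrect.

Using λ = h/(mv):
λ = (6.626 × 10^-34 J·s) / (1.67 × 10^-27 kg × 6.29 × 10^6 m/s)
λ = 6.31 × 10^-14 m

The actual wavelength differs from the claimed 3.15 × 10^-13 m.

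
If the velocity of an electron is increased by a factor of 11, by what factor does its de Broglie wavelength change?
The wavelength decreases by a factor of 11.

From λ = h/(mv), the wavelength is inversely proportional to velocity:

λ ∝ 1/v

If v → 11v, then λ → λ/11

When velocity is increased by a factor of 11, the wavelength decreases by a factor of 11.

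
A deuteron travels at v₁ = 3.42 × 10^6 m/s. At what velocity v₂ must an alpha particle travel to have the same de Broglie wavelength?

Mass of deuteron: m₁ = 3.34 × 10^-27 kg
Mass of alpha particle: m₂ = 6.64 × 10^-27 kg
v₂ = 1.72 × 10^6 m/s

For equal de Broglie wavelengths: λ₁ = λ₂

h/(m₁v₁) = h/(m₂v₂)
m₁v₁ = m₂v₂
v₂ = v₁ · (m₁/m₂)

v₂ = 3.42 × 10^6 m/s × (3.34 × 10^-27 kg / 6.64 × 10^-27 kg)
v₂ = 1.72 × 10^6 m/s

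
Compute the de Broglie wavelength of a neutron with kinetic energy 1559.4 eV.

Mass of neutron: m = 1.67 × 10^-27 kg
7.25 × 10^-13 m

Using λ = h/√(2mKE):

First convert KE to Joules: KE = 1559.4 eV = 2.498 × 10^-16 J

λ = h/√(2mKE)
λ = (6.626 × 10^-34 J·s) / √(2 × 1.67 × 10^-27 kg × 2.498 × 10^-16 J)
λ = 7.25 × 10^-13 m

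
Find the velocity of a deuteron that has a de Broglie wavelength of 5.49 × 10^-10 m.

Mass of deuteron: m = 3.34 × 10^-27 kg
3.61 × 10^2 m/s

From the de Broglie relation λ = h/(mv), we solve for v:

v = h/(mλ)
v = (6.626 × 10^-34 J·s) / (3.34 × 10^-27 kg × 5.49 × 10^-10 m)
v = 3.61 × 10^2 m/s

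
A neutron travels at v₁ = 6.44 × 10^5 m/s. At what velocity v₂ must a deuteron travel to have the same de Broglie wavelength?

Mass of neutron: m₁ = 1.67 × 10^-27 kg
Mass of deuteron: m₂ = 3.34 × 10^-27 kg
v₂ = 3.22 × 10^5 m/s

For equal de Broglie wavelengths: λ₁ = λ₂

h/(m₁v₁) = h/(m₂v₂)
m₁v₁ = m₂v₂
v₂ = v₁ · (m₁/m₂)

v₂ = 6.44 × 10^5 m/s × (1.67 × 10^-27 kg / 3.34 × 10^-27 kg)
v₂ = 3.22 × 10^5 m/s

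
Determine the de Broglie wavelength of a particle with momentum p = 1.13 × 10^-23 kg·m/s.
5.86 × 10^-11 m

Using the de Broglie relation λ = h/p:

λ = h/p
λ = (6.626 × 10^-34 J·s) / (1.13 × 10^-23 kg·m/s)
λ = 5.86 × 10^-11 m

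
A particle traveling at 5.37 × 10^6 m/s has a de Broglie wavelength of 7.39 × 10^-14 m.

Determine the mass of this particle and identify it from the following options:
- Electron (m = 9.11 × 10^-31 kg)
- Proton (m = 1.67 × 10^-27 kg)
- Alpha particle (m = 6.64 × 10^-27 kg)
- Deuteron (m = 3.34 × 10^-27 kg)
The particle is a proton.

From λ = h/(mv), solve for mass:

m = h/(λv)
m = (6.626 × 10^-34 J·s) / (7.39 × 10^-14 m × 5.37 × 10^6 m/s)
m = 1.67 × 10^-27 kg

Comparing with the listed masses, this is closest to a proton.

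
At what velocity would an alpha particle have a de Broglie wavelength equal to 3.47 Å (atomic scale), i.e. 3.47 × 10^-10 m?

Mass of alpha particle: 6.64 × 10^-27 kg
2.88 × 10^2 m/s

From λ = h/(mv), solve for v:

v = h/(mλ)
v = (6.626 × 10^-34 J·s) / (6.64 × 10^-27 kg × 3.47 × 10^-10 m)
v = 2.88 × 10^2 m/s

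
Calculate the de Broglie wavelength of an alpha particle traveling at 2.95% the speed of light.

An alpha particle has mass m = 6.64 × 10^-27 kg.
1.13 × 10^-14 m

Using the de Broglie relation λ = h/(mv):

v = 2.95% × c = 8.844 × 10^6 m/s

λ = h/(mv)
λ = (6.626 × 10^-34 J·s) / (6.64 × 10^-27 kg × 8.844 × 10^6 m/s)
λ = 1.13 × 10^-14 m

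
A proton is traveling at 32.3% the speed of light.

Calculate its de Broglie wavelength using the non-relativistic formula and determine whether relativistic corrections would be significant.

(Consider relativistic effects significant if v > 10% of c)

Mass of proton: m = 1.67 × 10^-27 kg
Yes, relativistic corrections are needed.

Using the non-relativistic de Broglie formula λ = h/(mv):

v = 32.3% × c = 9.683 × 10^7 m/s

λ = h/(mv)
λ = (6.626 × 10^-34 J·s) / (1.67 × 10^-27 kg × 9.683 × 10^7 m/s)
λ = 4.10 × 10^-15 m

Since v = 32.3% of c > 10% of c, relativistic corrections ARE significant and the actual wavelength would differ from this non-relativistic estimate.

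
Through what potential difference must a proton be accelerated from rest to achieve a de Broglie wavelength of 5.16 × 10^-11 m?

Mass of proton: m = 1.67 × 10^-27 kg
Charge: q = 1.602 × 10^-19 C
3.08 × 10^-1 V

From λ = h/√(2mqV), we solve for V:

λ² = h²/(2mqV)
V = h²/(2mqλ²)
V = (6.626 × 10^-34 J·s)² / (2 × 1.67 × 10^-27 kg × 1.602 × 10^-19 C × (5.16 × 10^-11 m)²)
V = 3.08 × 10^-1 V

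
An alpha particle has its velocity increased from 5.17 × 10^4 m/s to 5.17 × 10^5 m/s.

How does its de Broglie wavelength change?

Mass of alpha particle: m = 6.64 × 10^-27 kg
The wavelength decreases by a factor of 10.

Using λ = h/(mv):

Initial wavelength: λ₁ = h/(mv₁) = 1.93 × 10^-12 m
Final wavelength: λ₂ = h/(mv₂) = 1.93 × 10^-13 m

Since λ ∝ 1/v, when velocity increases by a factor of 10, the wavelength decreases by a factor of 10.

λ₂/λ₁ = v₁/v₂ = 1/10

The wavelength decreases by a factor of 10.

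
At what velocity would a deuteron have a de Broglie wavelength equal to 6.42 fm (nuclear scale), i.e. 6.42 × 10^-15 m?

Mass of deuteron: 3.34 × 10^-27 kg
3.09 × 10^7 m/s

From λ = h/(mv), solve for v:

v = h/(mλ)
v = (6.626 × 10^-34 J·s) / (3.34 × 10^-27 kg × 6.42 × 10^-15 m)
v = 3.09 × 10^7 m/s

Note: This velocity is 10.3% of the speed of light, so relativistic corrections would be needed for a more accurate calculation.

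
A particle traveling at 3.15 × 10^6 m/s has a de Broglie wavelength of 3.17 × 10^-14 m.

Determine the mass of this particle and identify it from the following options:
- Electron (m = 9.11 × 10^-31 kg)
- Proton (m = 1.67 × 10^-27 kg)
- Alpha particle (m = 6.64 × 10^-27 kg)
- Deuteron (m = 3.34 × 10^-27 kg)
The particle is an alpha particle.

From λ = h/(mv), solve for mass:

m = h/(λv)
m = (6.626 × 10^-34 J·s) / (3.17 × 10^-14 m × 3.15 × 10^6 m/s)
m = 6.64 × 10^-27 kg

Comparing with the listed masses, this is closest to an alpha particle.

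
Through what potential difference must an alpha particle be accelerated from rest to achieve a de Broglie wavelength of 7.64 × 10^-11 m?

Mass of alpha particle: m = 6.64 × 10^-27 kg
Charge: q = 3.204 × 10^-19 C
1.77 × 10^-2 V

From λ = h/√(2mqV), we solve for V:

λ² = h²/(2mqV)
V = h²/(2mqλ²)
V = (6.626 × 10^-34 J·s)² / (2 × 6.64 × 10^-27 kg × 3.204 × 10^-19 C × (7.64 × 10^-11 m)²)
V = 1.77 × 10^-2 V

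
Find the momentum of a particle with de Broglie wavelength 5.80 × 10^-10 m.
1.14 × 10^-24 kg·m/s

From the de Broglie relation λ = h/p, we solve for p:

p = h/λ
p = (6.626 × 10^-34 J·s) / (5.80 × 10^-10 m)
p = 1.14 × 10^-24 kg·m/s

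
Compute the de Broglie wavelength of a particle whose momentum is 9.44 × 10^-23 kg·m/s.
7.02 × 10^-12 m

Using the de Broglie relation λ = h/p:

λ = h/p
λ = (6.626 × 10^-34 J·s) / (9.44 × 10^-23 kg·m/s)
λ = 7.02 × 10^-12 m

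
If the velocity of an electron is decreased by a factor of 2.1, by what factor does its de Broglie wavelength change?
The wavelength increases by a factor of 2.1.

From λ = h/(mv), the wavelength is inversely proportional to velocity:

λ ∝ 1/v

If v → v/2.1, then λ → 2.1λ

When velocity is decreased by a factor of 2.1, the wavelength increases by a factor of 2.1.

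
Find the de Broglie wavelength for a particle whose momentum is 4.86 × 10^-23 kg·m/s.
1.36 × 10^-11 m

Using the de Broglie relation λ = h/p:

λ = h/p
λ = (6.626 × 10^-34 J·s) / (4.86 × 10^-23 kg·m/s)
λ = 1.36 × 10^-11 m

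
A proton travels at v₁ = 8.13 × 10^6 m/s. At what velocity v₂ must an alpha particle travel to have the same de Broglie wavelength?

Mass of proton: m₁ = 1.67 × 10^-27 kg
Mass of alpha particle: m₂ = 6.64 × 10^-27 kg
v₂ = 2.04 × 10^6 m/s

For equal de Broglie wavelengths: λ₁ = λ₂

h/(m₁v₁) = h/(m₂v₂)
m₁v₁ = m₂v₂
v₂ = v₁ · (m₁/m₂)

v₂ = 8.13 × 10^6 m/s × (1.67 × 10^-27 kg / 6.64 × 10^-27 kg)
v₂ = 2.04 × 10^6 m/s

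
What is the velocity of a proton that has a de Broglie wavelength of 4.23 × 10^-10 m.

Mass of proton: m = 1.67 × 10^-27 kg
9.38 × 10^2 m/s

From the de Broglie relation λ = h/(mv), we solve for v:

v = h/(mλ)
v = (6.626 × 10^-34 J·s) / (1.67 × 10^-27 kg × 4.23 × 10^-10 m)
v = 9.38 × 10^2 m/s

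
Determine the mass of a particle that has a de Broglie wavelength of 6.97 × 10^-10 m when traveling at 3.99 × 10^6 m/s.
2.38 × 10^-31 kg

From the de Broglie relation λ = h/(mv), we solve for m:

m = h/(λv)
m = (6.626 × 10^-34 J·s) / (6.97 × 10^-10 m × 3.99 × 10^6 m/s)
m = 2.38 × 10^-31 kg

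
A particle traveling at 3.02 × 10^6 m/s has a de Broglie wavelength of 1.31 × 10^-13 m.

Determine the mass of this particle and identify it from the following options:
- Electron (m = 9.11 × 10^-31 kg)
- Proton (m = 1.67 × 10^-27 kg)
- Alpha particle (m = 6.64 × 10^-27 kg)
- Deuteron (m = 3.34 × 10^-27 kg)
The particle is a proton.

From λ = h/(mv), solve for mass:

m = h/(λv)
m = (6.626 × 10^-34 J·s) / (1.31 × 10^-13 m × 3.02 × 10^6 m/s)
m = 1.67 × 10^-27 kg

Comparing with the listed masses, this is closest to a proton.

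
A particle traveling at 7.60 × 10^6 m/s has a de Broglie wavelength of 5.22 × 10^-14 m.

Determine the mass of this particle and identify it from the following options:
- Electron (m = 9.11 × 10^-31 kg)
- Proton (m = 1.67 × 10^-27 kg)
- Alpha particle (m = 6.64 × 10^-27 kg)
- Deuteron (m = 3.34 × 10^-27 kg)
The particle is a proton.

From λ = h/(mv), solve for mass:

m = h/(λv)
m = (6.626 × 10^-34 J·s) / (5.22 × 10^-14 m × 7.60 × 10^6 m/s)
m = 1.67 × 10^-27 kg

Comparing with the listed masses, this is closest to a proton.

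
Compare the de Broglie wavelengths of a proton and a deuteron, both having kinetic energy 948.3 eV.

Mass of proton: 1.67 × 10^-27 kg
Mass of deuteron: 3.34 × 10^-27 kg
The proton has the longer wavelength.

Using λ = h/√(2mKE):

For proton: λ₁ = h/√(2m₁KE) = 9.30 × 10^-13 m
For deuteron: λ₂ = h/√(2m₂KE) = 6.58 × 10^-13 m

Since λ ∝ 1/√m at constant kinetic energy, the lighter particle has the longer wavelength.

The proton has the longer de Broglie wavelength.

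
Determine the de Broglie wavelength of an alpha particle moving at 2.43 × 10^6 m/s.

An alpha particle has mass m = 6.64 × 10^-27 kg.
4.11 × 10^-14 m

Using the de Broglie relation λ = h/(mv):

λ = h/(mv)
λ = (6.626 × 10^-34 J·s) / (6.64 × 10^-27 kg × 2.43 × 10^6 m/s)
λ = 4.11 × 10^-14 m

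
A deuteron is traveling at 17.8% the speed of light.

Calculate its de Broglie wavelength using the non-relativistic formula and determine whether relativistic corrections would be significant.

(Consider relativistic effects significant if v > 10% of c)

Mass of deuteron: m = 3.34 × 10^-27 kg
Yes, relativistic corrections are needed.

Using the non-relativistic de Broglie formula λ = h/(mv):

v = 17.8% × c = 5.336 × 10^7 m/s

λ = h/(mv)
λ = (6.626 × 10^-34 J·s) / (3.34 × 10^-27 kg × 5.336 × 10^7 m/s)
λ = 3.72 × 10^-15 m

Since v = 17.8% of c > 10% of c, relativistic corrections ARE significant and the actual wavelength would differ from this non-relativistic estimate.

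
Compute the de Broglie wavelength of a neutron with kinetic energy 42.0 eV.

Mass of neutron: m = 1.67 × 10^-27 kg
4.42 × 10^-12 m

Using λ = h/√(2mKE):

First convert KE to Joules: KE = 42.0 eV = 6.729 × 10^-18 J

λ = h/√(2mKE)
λ = (6.626 × 10^-34 J·s) / √(2 × 1.67 × 10^-27 kg × 6.729 × 10^-18 J)
λ = 4.42 × 10^-12 m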